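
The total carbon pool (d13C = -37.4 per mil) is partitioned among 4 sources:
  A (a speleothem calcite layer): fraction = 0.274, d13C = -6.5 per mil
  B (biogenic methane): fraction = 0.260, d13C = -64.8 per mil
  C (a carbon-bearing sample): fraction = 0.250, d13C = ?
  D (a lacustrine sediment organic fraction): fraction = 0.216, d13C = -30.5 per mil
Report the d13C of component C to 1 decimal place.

Isotope mass balance: δ_bulk = Σ fᵢ·δᵢ.
-37.4 = 0.274×(-6.5) + 0.260×(-64.8) + 0.250×δ_C + 0.216×(-30.5)
0.250·δ_C = -37.4 − (-25.217) = -12.183
δ_C = -12.183 / 0.250 = -48.73 per mil

-48.7 per mil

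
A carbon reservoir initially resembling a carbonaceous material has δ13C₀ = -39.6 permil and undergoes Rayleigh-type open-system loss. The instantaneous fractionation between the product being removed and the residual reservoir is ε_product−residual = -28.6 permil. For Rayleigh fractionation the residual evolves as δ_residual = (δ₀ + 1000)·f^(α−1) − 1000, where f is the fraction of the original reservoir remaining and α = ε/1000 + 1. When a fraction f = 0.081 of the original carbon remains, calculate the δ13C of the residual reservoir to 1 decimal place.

32.0 permil

Rayleigh residual: δ_res = (δ₀ + 1000)·f^(α−1) − 1000
α = ε/1000 + 1 = 0.97140, so α − 1 = -0.02860
f^(α−1) = 0.081^(-0.02860) = 1.074527
δ_res = (-39.6 + 1000) × 1.074527 − 1000 = 1031.976 − 1000 = 31.98 permil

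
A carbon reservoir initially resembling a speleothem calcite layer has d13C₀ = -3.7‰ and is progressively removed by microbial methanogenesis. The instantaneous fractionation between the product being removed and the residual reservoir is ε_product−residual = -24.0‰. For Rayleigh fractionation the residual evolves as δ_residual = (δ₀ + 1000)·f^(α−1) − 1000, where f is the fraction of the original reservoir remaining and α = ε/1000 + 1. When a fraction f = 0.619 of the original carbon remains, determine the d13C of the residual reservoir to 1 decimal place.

Rayleigh residual: δ_res = (δ₀ + 1000)·f^(α−1) − 1000
α = ε/1000 + 1 = 0.97600, so α − 1 = -0.02400
f^(α−1) = 0.619^(-0.02400) = 1.011578
δ_res = (-3.7 + 1000) × 1.011578 − 1000 = 1007.835 − 1000 = 7.84‰

7.8‰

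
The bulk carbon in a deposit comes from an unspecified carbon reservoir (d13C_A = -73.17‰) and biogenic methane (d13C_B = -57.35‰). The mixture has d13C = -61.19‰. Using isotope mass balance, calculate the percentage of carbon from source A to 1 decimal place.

δ_mix = f_A·δ_A + (1 − f_A)·δ_B  ⇒  f_A = (δ_mix − δ_B)/(δ_A − δ_B)
f_A = (-61.19 − (-57.35)) / (-73.17 − (-57.35))
f_A = -3.84 / -15.82 = 0.2427

24.3%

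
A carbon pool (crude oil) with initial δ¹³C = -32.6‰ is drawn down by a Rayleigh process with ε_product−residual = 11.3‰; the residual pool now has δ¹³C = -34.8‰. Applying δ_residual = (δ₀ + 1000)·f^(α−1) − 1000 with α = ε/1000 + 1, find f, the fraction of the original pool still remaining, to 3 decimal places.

α − 1 = ε/1000 = 0.0113
(δ_res + 1000)/(δ₀ + 1000) = (-34.8 + 1000)/(-32.6 + 1000) = 965.2/967.4 = 0.997726
f = 0.997726^(1/0.0113) = exp(ln(0.997726)/0.0113) = exp(-0.00228/0.0113)
f = exp(-0.2015) = 0.8175

0.818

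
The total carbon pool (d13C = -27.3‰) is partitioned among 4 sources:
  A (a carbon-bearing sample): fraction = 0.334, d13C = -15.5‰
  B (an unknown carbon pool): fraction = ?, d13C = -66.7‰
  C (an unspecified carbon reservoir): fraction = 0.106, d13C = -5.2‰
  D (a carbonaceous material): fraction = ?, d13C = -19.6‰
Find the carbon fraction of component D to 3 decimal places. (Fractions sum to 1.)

0.335

Let f_D and f_B be the unknown fractions; fractions sum to 1 so f_D + f_B = 0.560.
Mass balance: Σ fᵢ·δᵢ = δ_bulk ⇒ f_D·(-19.6) + f_B·(-66.7) = -27.3 − (-5.728) = -21.572
Substitute f_B = 0.560 − f_D:
f_D·(-19.6 − -66.7) = -21.572 − 0.560×(-66.7) = 15.780
f_D = 15.780 / 47.1 = 0.3350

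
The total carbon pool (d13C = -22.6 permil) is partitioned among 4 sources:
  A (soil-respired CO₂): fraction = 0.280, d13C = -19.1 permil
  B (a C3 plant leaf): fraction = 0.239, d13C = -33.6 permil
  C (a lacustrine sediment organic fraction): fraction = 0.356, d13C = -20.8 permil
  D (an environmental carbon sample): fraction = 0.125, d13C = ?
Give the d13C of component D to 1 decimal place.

-14.5 permil

Isotope mass balance: δ_bulk = Σ fᵢ·δᵢ.
-22.6 = 0.280×(-19.1) + 0.239×(-33.6) + 0.356×(-20.8) + 0.125×δ_D
0.125·δ_D = -22.6 − (-20.783) = -1.817
δ_D = -1.817 / 0.125 = -14.53 permil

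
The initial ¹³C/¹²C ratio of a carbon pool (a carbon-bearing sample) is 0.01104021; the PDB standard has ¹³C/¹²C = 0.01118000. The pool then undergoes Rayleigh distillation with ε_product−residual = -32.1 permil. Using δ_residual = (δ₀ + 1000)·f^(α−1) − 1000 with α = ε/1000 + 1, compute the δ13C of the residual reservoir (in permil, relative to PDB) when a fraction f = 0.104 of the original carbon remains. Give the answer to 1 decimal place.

δ₀ = (0.01104021/0.01118000 − 1)×1000 = (0.987496 − 1)×1000 = -12.504 permil
α − 1 = ε/1000 = -0.0321
f^(α−1) = 0.104^(-0.0321) = 1.075358
δ_res = (-12.504 + 1000) × 1.075358 − 1000 = 1061.913 − 1000 = 61.91 permil

61.9 permil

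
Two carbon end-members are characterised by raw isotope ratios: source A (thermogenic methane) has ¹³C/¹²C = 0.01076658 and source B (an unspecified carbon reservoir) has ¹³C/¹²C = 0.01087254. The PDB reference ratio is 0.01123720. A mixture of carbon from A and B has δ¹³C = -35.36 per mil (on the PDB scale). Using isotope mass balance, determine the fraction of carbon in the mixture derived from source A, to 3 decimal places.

δ_A = (0.01076658/0.01123720 − 1)×1000 = (0.958119 − 1)×1000 = -41.881 per mil
δ_B = (0.01087254/0.01123720 − 1)×1000 = (0.967549 − 1)×1000 = -32.451 per mil
f_A = (δ_mix − δ_B)/(δ_A − δ_B) = (-35.36 − (-32.451))/(-41.881 − (-32.451))
f_A = -2.909 / -9.429 = 0.3085

0.308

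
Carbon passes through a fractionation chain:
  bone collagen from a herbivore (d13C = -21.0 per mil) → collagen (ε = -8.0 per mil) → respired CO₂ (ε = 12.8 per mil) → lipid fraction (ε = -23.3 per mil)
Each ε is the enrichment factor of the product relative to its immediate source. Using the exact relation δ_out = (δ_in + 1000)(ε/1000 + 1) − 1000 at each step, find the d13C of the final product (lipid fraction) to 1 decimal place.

step 1: δ = (-21.00 + 1000)·(-8.0/1000 + 1) − 1000 = -28.83 per mil
step 2: δ = (-28.83 + 1000)·(12.8/1000 + 1) − 1000 = -16.40 per mil
step 3: δ = (-16.40 + 1000)·(-23.3/1000 + 1) − 1000 = -39.32 per mil

-39.3 per mil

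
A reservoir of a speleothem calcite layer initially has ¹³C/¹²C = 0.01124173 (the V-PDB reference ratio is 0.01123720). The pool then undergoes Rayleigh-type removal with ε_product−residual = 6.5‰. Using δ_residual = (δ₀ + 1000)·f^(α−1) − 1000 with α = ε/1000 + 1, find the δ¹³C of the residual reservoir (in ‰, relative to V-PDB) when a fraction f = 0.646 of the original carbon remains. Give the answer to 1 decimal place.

δ₀ = (0.01124173/0.01123720 − 1)×1000 = (1.000403 − 1)×1000 = 0.403‰
α − 1 = ε/1000 = 0.0065
f^(α−1) = 0.646^(0.0065) = 0.997164
δ_res = (0.403 + 1000) × 0.997164 − 1000 = 997.566 − 1000 = -2.43‰

-2.4‰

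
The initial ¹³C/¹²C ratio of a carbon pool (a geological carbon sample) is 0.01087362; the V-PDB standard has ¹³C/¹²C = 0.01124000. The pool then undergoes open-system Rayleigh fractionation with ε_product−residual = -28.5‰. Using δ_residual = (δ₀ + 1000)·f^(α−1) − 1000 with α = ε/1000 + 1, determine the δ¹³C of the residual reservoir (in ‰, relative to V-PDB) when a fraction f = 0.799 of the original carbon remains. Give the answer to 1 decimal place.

-26.4‰

δ₀ = (0.01087362/0.01124000 − 1)×1000 = (0.967404 − 1)×1000 = -32.596‰
α − 1 = ε/1000 = -0.0285
f^(α−1) = 0.799^(-0.0285) = 1.006416
δ_res = (-32.596 + 1000) × 1.006416 − 1000 = 973.611 − 1000 = -26.39‰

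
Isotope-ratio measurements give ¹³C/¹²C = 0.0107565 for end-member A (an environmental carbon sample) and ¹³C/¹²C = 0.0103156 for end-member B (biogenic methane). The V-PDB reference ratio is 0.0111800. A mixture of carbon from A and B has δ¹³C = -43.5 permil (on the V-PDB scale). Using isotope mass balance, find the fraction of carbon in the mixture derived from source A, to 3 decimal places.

δ_A = (0.0107565/0.0111800 − 1)×1000 = (0.962120 − 1)×1000 = -37.880 permil
δ_B = (0.0103156/0.0111800 − 1)×1000 = (0.922683 − 1)×1000 = -77.317 permil
f_A = (δ_mix − δ_B)/(δ_A − δ_B) = (-43.5 − (-77.317))/(-37.880 − (-77.317))
f_A = 33.817 / 39.436 = 0.8575

0.857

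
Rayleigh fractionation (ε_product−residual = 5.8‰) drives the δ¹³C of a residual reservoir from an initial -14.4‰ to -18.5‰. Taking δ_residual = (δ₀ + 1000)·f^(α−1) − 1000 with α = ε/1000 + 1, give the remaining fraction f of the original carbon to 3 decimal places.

0.487

α − 1 = ε/1000 = 0.0058
(δ_res + 1000)/(δ₀ + 1000) = (-18.5 + 1000)/(-14.4 + 1000) = 981.5/985.6 = 0.995840
f = 0.995840^(1/0.0058) = exp(ln(0.995840)/0.0058) = exp(-0.00417/0.0058)
f = exp(-0.7187) = 0.4874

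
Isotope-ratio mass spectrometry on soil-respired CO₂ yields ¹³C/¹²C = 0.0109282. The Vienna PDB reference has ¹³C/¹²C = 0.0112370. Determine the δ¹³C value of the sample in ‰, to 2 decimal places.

δ¹³C = (R_sample / R_standard − 1) × 1000
R_sample / R_standard = 0.0109282 / 0.0112370 = 0.972519
δ¹³C = (0.972519 − 1) × 1000 = -27.481‰

-27.48‰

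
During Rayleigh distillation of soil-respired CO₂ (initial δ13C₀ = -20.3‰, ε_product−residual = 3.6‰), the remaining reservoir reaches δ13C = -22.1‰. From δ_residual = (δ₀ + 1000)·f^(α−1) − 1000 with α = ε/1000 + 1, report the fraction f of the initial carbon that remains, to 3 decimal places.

α − 1 = ε/1000 = 0.0036
(δ_res + 1000)/(δ₀ + 1000) = (-22.1 + 1000)/(-20.3 + 1000) = 977.9/979.7 = 0.998163
f = 0.998163^(1/0.0036) = exp(ln(0.998163)/0.0036) = exp(-0.00184/0.0036)
f = exp(-0.5108) = 0.6000

0.600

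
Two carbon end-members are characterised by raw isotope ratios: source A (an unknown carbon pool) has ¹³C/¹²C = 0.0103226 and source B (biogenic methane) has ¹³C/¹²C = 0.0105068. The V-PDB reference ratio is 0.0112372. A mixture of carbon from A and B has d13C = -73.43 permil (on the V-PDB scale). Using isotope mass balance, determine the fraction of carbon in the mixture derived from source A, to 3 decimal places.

δ_A = (0.0103226/0.0112372 − 1)×1000 = (0.918610 − 1)×1000 = -81.390 permil
δ_B = (0.0105068/0.0112372 − 1)×1000 = (0.935002 − 1)×1000 = -64.998 permil
f_A = (δ_mix − δ_B)/(δ_A − δ_B) = (-73.43 − (-64.998))/(-81.390 − (-64.998))
f_A = -8.432 / -16.392 = 0.5144

0.514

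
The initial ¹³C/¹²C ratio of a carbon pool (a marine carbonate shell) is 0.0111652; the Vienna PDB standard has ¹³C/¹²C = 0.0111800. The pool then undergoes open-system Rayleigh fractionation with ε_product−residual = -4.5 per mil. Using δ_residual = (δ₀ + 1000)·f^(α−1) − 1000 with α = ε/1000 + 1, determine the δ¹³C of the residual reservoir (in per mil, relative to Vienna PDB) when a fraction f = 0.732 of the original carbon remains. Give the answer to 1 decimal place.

δ₀ = (0.0111652/0.0111800 − 1)×1000 = (0.998676 − 1)×1000 = -1.324 per mil
α − 1 = ε/1000 = -0.0045
f^(α−1) = 0.732^(-0.0045) = 1.001405
δ_res = (-1.324 + 1000) × 1.001405 − 1000 = 1000.079 − 1000 = 0.08 per mil

0.1 per mil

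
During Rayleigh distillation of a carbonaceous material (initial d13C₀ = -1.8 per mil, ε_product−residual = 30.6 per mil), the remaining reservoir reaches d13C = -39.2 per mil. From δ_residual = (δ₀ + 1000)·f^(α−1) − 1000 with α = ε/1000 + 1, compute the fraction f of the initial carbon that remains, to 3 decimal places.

α − 1 = ε/1000 = 0.0306
(δ_res + 1000)/(δ₀ + 1000) = (-39.2 + 1000)/(-1.8 + 1000) = 960.8/998.2 = 0.962533
f = 0.962533^(1/0.0306) = exp(ln(0.962533)/0.0306) = exp(-0.03819/0.0306)
f = exp(-1.2480) = 0.2871

0.287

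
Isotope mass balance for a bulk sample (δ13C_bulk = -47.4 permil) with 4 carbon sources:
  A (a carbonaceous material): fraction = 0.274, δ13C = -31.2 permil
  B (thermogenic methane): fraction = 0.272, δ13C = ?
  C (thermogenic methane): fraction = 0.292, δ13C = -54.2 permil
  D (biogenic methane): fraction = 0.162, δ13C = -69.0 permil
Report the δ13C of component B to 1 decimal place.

-43.6 permil

Isotope mass balance: δ_bulk = Σ fᵢ·δᵢ.
-47.4 = 0.274×(-31.2) + 0.272×δ_B + 0.292×(-54.2) + 0.162×(-69.0)
0.272·δ_B = -47.4 − (-35.553) = -11.847
δ_B = -11.847 / 0.272 = -43.55 permil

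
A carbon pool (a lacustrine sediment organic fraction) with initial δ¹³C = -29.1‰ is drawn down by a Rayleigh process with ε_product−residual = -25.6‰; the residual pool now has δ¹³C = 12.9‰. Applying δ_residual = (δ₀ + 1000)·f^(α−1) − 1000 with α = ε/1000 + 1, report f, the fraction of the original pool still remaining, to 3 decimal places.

0.191

α − 1 = ε/1000 = -0.0256
(δ_res + 1000)/(δ₀ + 1000) = (12.9 + 1000)/(-29.1 + 1000) = 1012.9/970.9 = 1.043259
f = 1.043259^(1/-0.0256) = exp(ln(1.043259)/-0.0256) = exp(0.04235/-0.0256)
f = exp(-1.6543) = 0.1912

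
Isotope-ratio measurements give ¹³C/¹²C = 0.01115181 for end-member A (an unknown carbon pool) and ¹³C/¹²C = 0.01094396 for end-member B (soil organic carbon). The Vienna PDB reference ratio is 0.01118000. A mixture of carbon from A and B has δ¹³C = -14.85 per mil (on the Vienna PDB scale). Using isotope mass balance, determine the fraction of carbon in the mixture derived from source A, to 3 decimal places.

0.337

δ_A = (0.01115181/0.01118000 − 1)×1000 = (0.997479 − 1)×1000 = -2.521 per mil
δ_B = (0.01094396/0.01118000 − 1)×1000 = (0.978887 − 1)×1000 = -21.113 per mil
f_A = (δ_mix − δ_B)/(δ_A − δ_B) = (-14.85 − (-21.113))/(-2.521 − (-21.113))
f_A = 6.263 / 18.591 = 0.3369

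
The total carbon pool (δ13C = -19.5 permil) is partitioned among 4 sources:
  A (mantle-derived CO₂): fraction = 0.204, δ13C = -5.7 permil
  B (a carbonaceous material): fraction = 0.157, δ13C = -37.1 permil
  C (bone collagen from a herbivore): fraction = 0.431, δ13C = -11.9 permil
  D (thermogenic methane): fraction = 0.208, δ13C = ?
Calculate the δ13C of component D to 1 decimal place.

-35.5 permil

Isotope mass balance: δ_bulk = Σ fᵢ·δᵢ.
-19.5 = 0.204×(-5.7) + 0.157×(-37.1) + 0.431×(-11.9) + 0.208×δ_D
0.208·δ_D = -19.5 − (-12.116) = -7.384
δ_D = -7.384 / 0.208 = -35.50 permil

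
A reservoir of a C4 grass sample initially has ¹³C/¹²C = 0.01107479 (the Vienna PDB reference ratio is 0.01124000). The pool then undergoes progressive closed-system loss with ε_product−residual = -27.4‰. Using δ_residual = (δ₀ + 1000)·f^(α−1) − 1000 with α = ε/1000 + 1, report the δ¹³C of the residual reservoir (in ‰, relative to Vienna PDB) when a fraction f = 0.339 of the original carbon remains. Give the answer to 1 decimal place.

14.9‰

δ₀ = (0.01107479/0.01124000 − 1)×1000 = (0.985302 − 1)×1000 = -14.698‰
α − 1 = ε/1000 = -0.0274
f^(α−1) = 0.339^(-0.0274) = 1.030084
δ_res = (-14.698 + 1000) × 1.030084 − 1000 = 1014.943 − 1000 = 14.94‰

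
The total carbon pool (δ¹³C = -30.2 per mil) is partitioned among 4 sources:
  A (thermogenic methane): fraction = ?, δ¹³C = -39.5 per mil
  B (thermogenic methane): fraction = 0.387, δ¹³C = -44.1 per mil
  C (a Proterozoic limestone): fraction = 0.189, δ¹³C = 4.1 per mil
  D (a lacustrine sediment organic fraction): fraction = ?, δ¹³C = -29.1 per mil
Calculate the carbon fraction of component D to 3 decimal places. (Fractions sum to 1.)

Let f_D and f_A be the unknown fractions; fractions sum to 1 so f_D + f_A = 0.424.
Mass balance: Σ fᵢ·δᵢ = δ_bulk ⇒ f_D·(-29.1) + f_A·(-39.5) = -30.2 − (-16.292) = -13.908
Substitute f_A = 0.424 − f_D:
f_D·(-29.1 − -39.5) = -13.908 − 0.424×(-39.5) = 2.840
f_D = 2.840 / 10.4 = 0.2731

0.273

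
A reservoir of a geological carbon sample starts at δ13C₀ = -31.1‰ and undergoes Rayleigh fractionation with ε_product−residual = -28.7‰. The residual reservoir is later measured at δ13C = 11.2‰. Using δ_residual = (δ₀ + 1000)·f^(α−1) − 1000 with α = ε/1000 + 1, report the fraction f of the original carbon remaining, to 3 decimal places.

α − 1 = ε/1000 = -0.0287
(δ_res + 1000)/(δ₀ + 1000) = (11.2 + 1000)/(-31.1 + 1000) = 1011.2/968.9 = 1.043658
f = 1.043658^(1/-0.0287) = exp(ln(1.043658)/-0.0287) = exp(0.04273/-0.0287)
f = exp(-1.4889) = 0.2256

0.226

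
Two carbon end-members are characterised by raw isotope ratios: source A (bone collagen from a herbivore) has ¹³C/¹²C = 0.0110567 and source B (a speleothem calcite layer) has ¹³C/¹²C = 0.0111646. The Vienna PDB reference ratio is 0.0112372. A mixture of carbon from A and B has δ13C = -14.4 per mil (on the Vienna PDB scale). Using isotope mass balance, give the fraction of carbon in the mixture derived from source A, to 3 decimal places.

δ_A = (0.0110567/0.0112372 − 1)×1000 = (0.983937 − 1)×1000 = -16.063 per mil
δ_B = (0.0111646/0.0112372 − 1)×1000 = (0.993539 − 1)×1000 = -6.461 per mil
f_A = (δ_mix − δ_B)/(δ_A − δ_B) = (-14.4 − (-6.461))/(-16.063 − (-6.461))
f_A = -7.939 / -9.602 = 0.8268

0.827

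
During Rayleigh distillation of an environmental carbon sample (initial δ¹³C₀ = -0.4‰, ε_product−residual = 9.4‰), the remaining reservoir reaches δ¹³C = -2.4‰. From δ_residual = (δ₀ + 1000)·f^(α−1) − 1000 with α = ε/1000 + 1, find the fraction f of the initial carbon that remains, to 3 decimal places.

α − 1 = ε/1000 = 0.0094
(δ_res + 1000)/(δ₀ + 1000) = (-2.4 + 1000)/(-0.4 + 1000) = 997.6/999.6 = 0.997999
f = 0.997999^(1/0.0094) = exp(ln(0.997999)/0.0094) = exp(-0.00200/0.0094)
f = exp(-0.2131) = 0.8081

0.808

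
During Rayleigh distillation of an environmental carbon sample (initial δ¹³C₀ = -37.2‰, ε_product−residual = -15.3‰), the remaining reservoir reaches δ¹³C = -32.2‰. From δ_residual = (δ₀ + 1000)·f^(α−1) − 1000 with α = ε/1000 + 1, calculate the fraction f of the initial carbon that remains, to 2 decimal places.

0.71

α − 1 = ε/1000 = -0.0153
(δ_res + 1000)/(δ₀ + 1000) = (-32.2 + 1000)/(-37.2 + 1000) = 967.8/962.8 = 1.005193
f = 1.005193^(1/-0.0153) = exp(ln(1.005193)/-0.0153) = exp(0.00518/-0.0153)
f = exp(-0.3385) = 0.7128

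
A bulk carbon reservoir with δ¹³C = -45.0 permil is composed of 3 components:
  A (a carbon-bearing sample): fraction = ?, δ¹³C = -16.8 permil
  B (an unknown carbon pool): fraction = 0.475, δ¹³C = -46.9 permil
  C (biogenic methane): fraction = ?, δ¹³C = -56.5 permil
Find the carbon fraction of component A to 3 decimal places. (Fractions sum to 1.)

0.175

Let f_A and f_C be the unknown fractions; fractions sum to 1 so f_A + f_C = 0.525.
Mass balance: Σ fᵢ·δᵢ = δ_bulk ⇒ f_A·(-16.8) + f_C·(-56.5) = -45.0 − (-22.277) = -22.723
Substitute f_C = 0.525 − f_A:
f_A·(-16.8 − -56.5) = -22.723 − 0.525×(-56.5) = 6.940
f_A = 6.940 / 39.7 = 0.1748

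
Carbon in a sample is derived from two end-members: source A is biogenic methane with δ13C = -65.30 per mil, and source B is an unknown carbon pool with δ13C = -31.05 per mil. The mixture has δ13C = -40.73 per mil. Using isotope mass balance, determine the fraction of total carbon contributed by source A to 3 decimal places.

δ_mix = f_A·δ_A + (1 − f_A)·δ_B  ⇒  f_A = (δ_mix − δ_B)/(δ_A − δ_B)
f_A = (-40.73 − (-31.05)) / (-65.30 − (-31.05))
f_A = -9.68 / -34.25 = 0.2826

0.283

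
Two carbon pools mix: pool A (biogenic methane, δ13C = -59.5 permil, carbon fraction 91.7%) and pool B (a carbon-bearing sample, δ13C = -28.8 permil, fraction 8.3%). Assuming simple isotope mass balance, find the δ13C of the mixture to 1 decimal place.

δ_mix = f_A·δ_A + f_B·δ_B
δ_mix = 0.917 × (-59.5) + 0.083 × (-28.8)
δ_mix = -54.56 + -2.39 = -56.95 permil

-57.0 permil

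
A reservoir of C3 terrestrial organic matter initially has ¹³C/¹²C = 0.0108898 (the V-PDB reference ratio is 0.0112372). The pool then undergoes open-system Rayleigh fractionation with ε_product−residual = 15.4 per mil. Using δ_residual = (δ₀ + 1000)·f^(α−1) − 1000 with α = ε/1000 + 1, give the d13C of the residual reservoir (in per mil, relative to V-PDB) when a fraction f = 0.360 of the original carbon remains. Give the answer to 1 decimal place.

δ₀ = (0.0108898/0.0112372 − 1)×1000 = (0.969085 − 1)×1000 = -30.915 per mil
α − 1 = ε/1000 = 0.0154
f^(α−1) = 0.360^(0.0154) = 0.984390
δ_res = (-30.915 + 1000) × 0.984390 − 1000 = 953.957 − 1000 = -46.04 per mil

-46.0 per mil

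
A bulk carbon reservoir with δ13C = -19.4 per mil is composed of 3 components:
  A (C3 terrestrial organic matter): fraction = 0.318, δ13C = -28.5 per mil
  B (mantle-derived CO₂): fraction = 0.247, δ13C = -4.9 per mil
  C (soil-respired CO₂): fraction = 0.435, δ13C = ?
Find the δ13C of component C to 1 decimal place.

-21.0 per mil

Isotope mass balance: δ_bulk = Σ fᵢ·δᵢ.
-19.4 = 0.318×(-28.5) + 0.247×(-4.9) + 0.435×δ_C
0.435·δ_C = -19.4 − (-10.273) = -9.127
δ_C = -9.127 / 0.435 = -20.98 per mil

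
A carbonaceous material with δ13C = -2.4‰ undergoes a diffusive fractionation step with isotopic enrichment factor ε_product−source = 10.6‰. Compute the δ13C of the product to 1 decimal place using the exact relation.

8.2‰

Exactly, δ_product = (δ_source + 1000)·(ε/1000 + 1) − 1000.
δ_product = (-2.4 + 1000) × (10.6/1000 + 1) − 1000
δ_product = 8.17‰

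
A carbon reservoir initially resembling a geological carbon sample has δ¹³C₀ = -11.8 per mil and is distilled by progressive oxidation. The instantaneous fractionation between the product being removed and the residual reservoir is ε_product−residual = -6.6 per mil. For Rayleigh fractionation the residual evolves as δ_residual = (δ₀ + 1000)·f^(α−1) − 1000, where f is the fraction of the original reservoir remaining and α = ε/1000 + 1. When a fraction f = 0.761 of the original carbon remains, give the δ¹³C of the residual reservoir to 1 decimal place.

-10.0 per mil

Rayleigh residual: δ_res = (δ₀ + 1000)·f^(α−1) − 1000
α = ε/1000 + 1 = 0.99340, so α − 1 = -0.00660
f^(α−1) = 0.761^(-0.00660) = 1.001804
δ_res = (-11.8 + 1000) × 1.001804 − 1000 = 989.983 − 1000 = -10.02 per mil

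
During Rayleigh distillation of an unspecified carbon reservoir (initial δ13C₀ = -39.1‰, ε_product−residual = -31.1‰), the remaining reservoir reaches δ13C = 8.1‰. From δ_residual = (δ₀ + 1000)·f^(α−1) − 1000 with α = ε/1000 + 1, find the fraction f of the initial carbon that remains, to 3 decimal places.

0.214

α − 1 = ε/1000 = -0.0311
(δ_res + 1000)/(δ₀ + 1000) = (8.1 + 1000)/(-39.1 + 1000) = 1008.1/960.9 = 1.049121
f = 1.049121^(1/-0.0311) = exp(ln(1.049121)/-0.0311) = exp(0.04795/-0.0311)
f = exp(-1.5419) = 0.2140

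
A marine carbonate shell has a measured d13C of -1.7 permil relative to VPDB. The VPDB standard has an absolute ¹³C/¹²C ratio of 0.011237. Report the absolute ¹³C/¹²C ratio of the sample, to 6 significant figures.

R_sample = R_standard × (d13C/1000 + 1)
R_sample = 0.011237 × (-1.7/1000 + 1) = 0.011237 × 0.998300
R_sample = 0.0112179

0.0112179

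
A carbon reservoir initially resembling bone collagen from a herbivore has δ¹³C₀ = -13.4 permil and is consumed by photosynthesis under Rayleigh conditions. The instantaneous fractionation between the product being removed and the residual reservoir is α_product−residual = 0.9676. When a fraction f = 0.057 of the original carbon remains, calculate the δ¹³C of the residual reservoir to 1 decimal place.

82.6 permil

Rayleigh residual: δ_res = (δ₀ + 1000)·f^(α−1) − 1000
α − 1 = -0.03240
f^(α−1) = 0.057^(-0.03240) = 1.097260
δ_res = (-13.4 + 1000) × 1.097260 − 1000 = 1082.557 − 1000 = 82.56 permil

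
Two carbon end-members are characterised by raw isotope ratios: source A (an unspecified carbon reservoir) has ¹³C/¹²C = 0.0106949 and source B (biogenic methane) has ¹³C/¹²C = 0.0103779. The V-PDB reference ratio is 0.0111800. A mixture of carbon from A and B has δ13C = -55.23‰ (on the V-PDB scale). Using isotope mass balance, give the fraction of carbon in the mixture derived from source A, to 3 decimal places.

0.582

δ_A = (0.0106949/0.0111800 − 1)×1000 = (0.956610 − 1)×1000 = -43.390‰
δ_B = (0.0103779/0.0111800 − 1)×1000 = (0.928256 − 1)×1000 = -71.744‰
f_A = (δ_mix − δ_B)/(δ_A − δ_B) = (-55.23 − (-71.744))/(-43.390 − (-71.744))
f_A = 16.514 / 28.354 = 0.5824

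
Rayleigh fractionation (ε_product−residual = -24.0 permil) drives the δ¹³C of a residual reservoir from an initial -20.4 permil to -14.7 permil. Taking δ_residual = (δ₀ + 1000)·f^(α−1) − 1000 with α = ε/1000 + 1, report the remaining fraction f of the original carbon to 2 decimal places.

α − 1 = ε/1000 = -0.0240
(δ_res + 1000)/(δ₀ + 1000) = (-14.7 + 1000)/(-20.4 + 1000) = 985.3/979.6 = 1.005819
f = 1.005819^(1/-0.0240) = exp(ln(1.005819)/-0.0240) = exp(0.00580/-0.0240)
f = exp(-0.2417) = 0.7853

0.79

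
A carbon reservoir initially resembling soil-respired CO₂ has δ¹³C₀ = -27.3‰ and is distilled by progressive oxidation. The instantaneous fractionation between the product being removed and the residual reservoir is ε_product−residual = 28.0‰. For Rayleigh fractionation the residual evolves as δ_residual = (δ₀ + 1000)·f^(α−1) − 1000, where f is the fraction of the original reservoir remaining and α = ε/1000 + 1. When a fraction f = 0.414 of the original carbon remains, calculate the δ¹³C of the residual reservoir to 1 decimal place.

Rayleigh residual: δ_res = (δ₀ + 1000)·f^(α−1) − 1000
α = ε/1000 + 1 = 1.02800, so α − 1 = 0.02800
f^(α−1) = 0.414^(0.02800) = 0.975609
δ_res = (-27.3 + 1000) × 0.975609 − 1000 = 948.975 − 1000 = -51.02‰

-51.0‰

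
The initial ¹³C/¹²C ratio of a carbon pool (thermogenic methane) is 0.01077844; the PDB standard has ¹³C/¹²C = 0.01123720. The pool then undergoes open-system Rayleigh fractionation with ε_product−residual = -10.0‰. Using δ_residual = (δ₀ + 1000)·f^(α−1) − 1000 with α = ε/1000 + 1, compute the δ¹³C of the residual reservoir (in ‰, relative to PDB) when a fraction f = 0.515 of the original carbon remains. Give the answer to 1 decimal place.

δ₀ = (0.01077844/0.01123720 − 1)×1000 = (0.959175 − 1)×1000 = -40.825‰
α − 1 = ε/1000 = -0.0100
f^(α−1) = 0.515^(-0.0100) = 1.006658
δ_res = (-40.825 + 1000) × 1.006658 − 1000 = 965.561 − 1000 = -34.44‰

-34.4‰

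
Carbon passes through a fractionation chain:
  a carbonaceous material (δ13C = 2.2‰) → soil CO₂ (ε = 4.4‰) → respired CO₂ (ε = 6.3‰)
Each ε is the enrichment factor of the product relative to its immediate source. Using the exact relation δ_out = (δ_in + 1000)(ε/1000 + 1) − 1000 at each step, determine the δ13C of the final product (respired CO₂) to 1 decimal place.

13.0‰

step 1: δ = (2.20 + 1000)·(4.4/1000 + 1) − 1000 = 6.61‰
step 2: δ = (6.61 + 1000)·(6.3/1000 + 1) − 1000 = 12.95‰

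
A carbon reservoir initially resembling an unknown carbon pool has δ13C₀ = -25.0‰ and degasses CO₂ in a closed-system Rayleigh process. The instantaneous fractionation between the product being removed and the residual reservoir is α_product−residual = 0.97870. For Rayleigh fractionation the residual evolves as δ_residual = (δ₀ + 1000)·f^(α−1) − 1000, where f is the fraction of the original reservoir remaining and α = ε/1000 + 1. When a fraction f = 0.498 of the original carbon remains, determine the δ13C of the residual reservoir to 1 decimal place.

Rayleigh residual: δ_res = (δ₀ + 1000)·f^(α−1) − 1000
α − 1 = -0.02130
f^(α−1) = 0.498^(-0.02130) = 1.014960
δ_res = (-25.0 + 1000) × 1.014960 − 1000 = 989.586 − 1000 = -10.41‰

-10.4‰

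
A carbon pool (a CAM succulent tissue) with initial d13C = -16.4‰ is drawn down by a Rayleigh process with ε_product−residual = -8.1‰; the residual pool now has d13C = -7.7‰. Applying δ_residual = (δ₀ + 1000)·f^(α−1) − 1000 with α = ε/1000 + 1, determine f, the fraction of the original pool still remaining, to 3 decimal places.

0.337

α − 1 = ε/1000 = -0.0081
(δ_res + 1000)/(δ₀ + 1000) = (-7.7 + 1000)/(-16.4 + 1000) = 992.3/983.6 = 1.008845
f = 1.008845^(1/-0.0081) = exp(ln(1.008845)/-0.0081) = exp(0.00881/-0.0081)
f = exp(-1.0872) = 0.3372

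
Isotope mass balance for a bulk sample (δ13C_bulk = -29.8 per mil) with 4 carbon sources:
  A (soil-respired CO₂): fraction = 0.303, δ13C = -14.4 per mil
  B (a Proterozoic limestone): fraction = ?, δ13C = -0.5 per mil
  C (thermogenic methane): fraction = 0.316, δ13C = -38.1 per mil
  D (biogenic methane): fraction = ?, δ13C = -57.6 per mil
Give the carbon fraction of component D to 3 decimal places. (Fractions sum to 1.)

Let f_D and f_B be the unknown fractions; fractions sum to 1 so f_D + f_B = 0.381.
Mass balance: Σ fᵢ·δᵢ = δ_bulk ⇒ f_D·(-57.6) + f_B·(-0.5) = -29.8 − (-16.403) = -13.397
Substitute f_B = 0.381 − f_D:
f_D·(-57.6 − -0.5) = -13.397 − 0.381×(-0.5) = -13.207
f_D = -13.207 / -57.1 = 0.2313

0.231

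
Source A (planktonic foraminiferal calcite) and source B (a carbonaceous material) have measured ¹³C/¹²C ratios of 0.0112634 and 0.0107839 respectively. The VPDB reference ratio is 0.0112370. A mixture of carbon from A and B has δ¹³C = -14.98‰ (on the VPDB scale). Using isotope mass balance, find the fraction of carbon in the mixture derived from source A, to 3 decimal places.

0.594

δ_A = (0.0112634/0.0112370 − 1)×1000 = (1.002349 − 1)×1000 = 2.349‰
δ_B = (0.0107839/0.0112370 − 1)×1000 = (0.959678 − 1)×1000 = -40.322‰
f_A = (δ_mix − δ_B)/(δ_A − δ_B) = (-14.98 − (-40.322))/(2.349 − (-40.322))
f_A = 25.342 / 42.672 = 0.5939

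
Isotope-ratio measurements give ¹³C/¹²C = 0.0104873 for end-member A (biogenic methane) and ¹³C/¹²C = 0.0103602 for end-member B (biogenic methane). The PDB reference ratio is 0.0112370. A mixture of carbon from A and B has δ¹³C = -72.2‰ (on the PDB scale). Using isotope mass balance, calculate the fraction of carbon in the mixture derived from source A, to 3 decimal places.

δ_A = (0.0104873/0.0112370 − 1)×1000 = (0.933283 − 1)×1000 = -66.717‰
δ_B = (0.0103602/0.0112370 − 1)×1000 = (0.921972 − 1)×1000 = -78.028‰
f_A = (δ_mix − δ_B)/(δ_A − δ_B) = (-72.2 − (-78.028))/(-66.717 − (-78.028))
f_A = 5.828 / 11.311 = 0.5153

0.515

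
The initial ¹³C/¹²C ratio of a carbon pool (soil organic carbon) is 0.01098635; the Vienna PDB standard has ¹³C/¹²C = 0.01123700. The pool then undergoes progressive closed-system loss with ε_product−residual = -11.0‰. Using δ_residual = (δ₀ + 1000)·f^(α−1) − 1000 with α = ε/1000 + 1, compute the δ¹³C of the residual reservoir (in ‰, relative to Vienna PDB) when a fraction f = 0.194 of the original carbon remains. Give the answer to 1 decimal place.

δ₀ = (0.01098635/0.01123700 − 1)×1000 = (0.977694 − 1)×1000 = -22.306‰
α − 1 = ε/1000 = -0.0110
f^(α−1) = 0.194^(-0.0110) = 1.018203
δ_res = (-22.306 + 1000) × 1.018203 − 1000 = 995.491 − 1000 = -4.51‰

-4.5‰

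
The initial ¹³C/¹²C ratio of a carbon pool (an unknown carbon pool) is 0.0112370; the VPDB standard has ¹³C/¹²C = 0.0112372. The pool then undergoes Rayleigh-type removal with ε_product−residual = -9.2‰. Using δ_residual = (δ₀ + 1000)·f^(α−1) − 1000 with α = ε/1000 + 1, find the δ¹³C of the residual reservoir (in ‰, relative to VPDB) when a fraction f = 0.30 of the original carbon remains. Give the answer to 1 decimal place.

11.1‰

δ₀ = (0.0112370/0.0112372 − 1)×1000 = (0.999982 − 1)×1000 = -0.018‰
α − 1 = ε/1000 = -0.0092
f^(α−1) = 0.30^(-0.0092) = 1.011138
δ_res = (-0.018 + 1000) × 1.011138 − 1000 = 1011.120 − 1000 = 11.12‰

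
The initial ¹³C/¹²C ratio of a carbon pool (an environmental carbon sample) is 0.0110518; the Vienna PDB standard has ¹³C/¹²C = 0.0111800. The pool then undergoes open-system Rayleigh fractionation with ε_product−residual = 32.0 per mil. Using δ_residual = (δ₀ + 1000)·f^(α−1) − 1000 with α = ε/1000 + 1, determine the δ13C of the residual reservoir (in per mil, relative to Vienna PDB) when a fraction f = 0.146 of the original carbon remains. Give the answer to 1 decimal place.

δ₀ = (0.0110518/0.0111800 − 1)×1000 = (0.988533 − 1)×1000 = -11.467 per mil
α − 1 = ε/1000 = 0.0320
f^(α−1) = 0.146^(0.0320) = 0.940285
δ_res = (-11.467 + 1000) × 0.940285 − 1000 = 929.502 − 1000 = -70.50 per mil

-70.5 per mil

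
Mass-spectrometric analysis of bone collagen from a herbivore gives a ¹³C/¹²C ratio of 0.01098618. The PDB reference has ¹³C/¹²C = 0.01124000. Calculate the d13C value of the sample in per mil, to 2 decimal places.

d13C = (R_sample / R_standard − 1) × 1000
R_sample / R_standard = 0.01098618 / 0.01124000 = 0.977418
d13C = (0.977418 − 1) × 1000 = -22.582 per mil

-22.58 per mil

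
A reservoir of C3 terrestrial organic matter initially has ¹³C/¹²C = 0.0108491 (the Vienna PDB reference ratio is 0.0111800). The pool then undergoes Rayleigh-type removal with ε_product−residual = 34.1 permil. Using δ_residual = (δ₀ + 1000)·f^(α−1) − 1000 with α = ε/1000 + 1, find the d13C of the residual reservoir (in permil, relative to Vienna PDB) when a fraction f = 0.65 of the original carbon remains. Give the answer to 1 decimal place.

δ₀ = (0.0108491/0.0111800 − 1)×1000 = (0.970403 − 1)×1000 = -29.597 permil
α − 1 = ε/1000 = 0.0341
f^(α−1) = 0.65^(0.0341) = 0.985418
δ_res = (-29.597 + 1000) × 0.985418 − 1000 = 956.252 − 1000 = -43.75 permil

-43.7 permil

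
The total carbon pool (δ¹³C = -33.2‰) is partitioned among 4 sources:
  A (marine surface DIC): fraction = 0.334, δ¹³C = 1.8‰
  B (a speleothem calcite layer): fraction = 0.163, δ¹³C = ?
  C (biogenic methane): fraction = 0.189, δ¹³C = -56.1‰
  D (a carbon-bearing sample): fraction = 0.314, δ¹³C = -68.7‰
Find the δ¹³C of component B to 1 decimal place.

Isotope mass balance: δ_bulk = Σ fᵢ·δᵢ.
-33.2 = 0.334×(1.8) + 0.163×δ_B + 0.189×(-56.1) + 0.314×(-68.7)
0.163·δ_B = -33.2 − (-31.573) = -1.627
δ_B = -1.627 / 0.163 = -9.98‰

-10.0‰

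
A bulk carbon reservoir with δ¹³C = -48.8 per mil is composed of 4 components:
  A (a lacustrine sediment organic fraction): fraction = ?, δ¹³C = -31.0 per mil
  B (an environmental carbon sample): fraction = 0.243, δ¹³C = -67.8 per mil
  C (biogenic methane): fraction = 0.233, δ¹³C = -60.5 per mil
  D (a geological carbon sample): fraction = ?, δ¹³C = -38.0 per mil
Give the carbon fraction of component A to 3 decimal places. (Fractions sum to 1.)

Let f_A and f_D be the unknown fractions; fractions sum to 1 so f_A + f_D = 0.524.
Mass balance: Σ fᵢ·δᵢ = δ_bulk ⇒ f_A·(-31.0) + f_D·(-38.0) = -48.8 − (-30.572) = -18.228
Substitute f_D = 0.524 − f_A:
f_A·(-31.0 − -38.0) = -18.228 − 0.524×(-38.0) = 1.684
f_A = 1.684 / 7.0 = 0.2406

0.241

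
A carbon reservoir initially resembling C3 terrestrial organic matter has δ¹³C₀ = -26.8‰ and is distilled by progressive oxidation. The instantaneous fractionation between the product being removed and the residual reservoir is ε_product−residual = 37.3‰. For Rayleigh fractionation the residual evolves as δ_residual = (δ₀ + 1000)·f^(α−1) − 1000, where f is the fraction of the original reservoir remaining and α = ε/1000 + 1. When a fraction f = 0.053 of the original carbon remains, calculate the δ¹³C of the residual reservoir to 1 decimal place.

Rayleigh residual: δ_res = (δ₀ + 1000)·f^(α−1) − 1000
α = ε/1000 + 1 = 1.03730, so α − 1 = 0.03730
f^(α−1) = 0.053^(0.03730) = 0.896222
δ_res = (-26.8 + 1000) × 0.896222 − 1000 = 872.203 − 1000 = -127.80‰

-127.8‰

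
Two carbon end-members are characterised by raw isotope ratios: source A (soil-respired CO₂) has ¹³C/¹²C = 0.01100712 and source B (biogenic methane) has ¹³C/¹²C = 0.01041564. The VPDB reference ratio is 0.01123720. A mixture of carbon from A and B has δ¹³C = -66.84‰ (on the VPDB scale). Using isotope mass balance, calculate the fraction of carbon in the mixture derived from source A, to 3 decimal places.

0.119

δ_A = (0.01100712/0.01123720 − 1)×1000 = (0.979525 − 1)×1000 = -20.475‰
δ_B = (0.01041564/0.01123720 − 1)×1000 = (0.926889 − 1)×1000 = -73.111‰
f_A = (δ_mix − δ_B)/(δ_A − δ_B) = (-66.84 − (-73.111))/(-20.475 − (-73.111))
f_A = 6.271 / 52.636 = 0.1191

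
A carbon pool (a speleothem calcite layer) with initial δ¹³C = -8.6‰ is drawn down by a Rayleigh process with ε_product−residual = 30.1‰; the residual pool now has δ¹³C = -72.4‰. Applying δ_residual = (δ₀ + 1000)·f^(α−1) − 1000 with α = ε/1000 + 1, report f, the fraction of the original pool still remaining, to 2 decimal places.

0.11

α − 1 = ε/1000 = 0.0301
(δ_res + 1000)/(δ₀ + 1000) = (-72.4 + 1000)/(-8.6 + 1000) = 927.6/991.4 = 0.935647
f = 0.935647^(1/0.0301) = exp(ln(0.935647)/0.0301) = exp(-0.06652/0.0301)
f = exp(-2.2099) = 0.1097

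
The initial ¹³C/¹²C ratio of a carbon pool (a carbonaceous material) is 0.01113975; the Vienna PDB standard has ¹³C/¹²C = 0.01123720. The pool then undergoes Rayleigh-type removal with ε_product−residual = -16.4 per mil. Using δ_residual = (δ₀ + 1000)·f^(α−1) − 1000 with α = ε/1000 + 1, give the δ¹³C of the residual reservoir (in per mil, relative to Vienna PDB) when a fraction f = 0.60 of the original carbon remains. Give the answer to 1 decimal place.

-0.3 per mil

δ₀ = (0.01113975/0.01123720 − 1)×1000 = (0.991328 − 1)×1000 = -8.672 per mil
α − 1 = ε/1000 = -0.0164
f^(α−1) = 0.60^(-0.0164) = 1.008413
δ_res = (-8.672 + 1000) × 1.008413 − 1000 = 999.668 − 1000 = -0.33 per mil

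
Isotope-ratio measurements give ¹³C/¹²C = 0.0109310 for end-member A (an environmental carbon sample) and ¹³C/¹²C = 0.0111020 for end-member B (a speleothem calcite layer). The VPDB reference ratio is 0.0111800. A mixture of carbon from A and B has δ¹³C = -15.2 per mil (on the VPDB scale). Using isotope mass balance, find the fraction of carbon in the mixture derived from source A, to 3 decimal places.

δ_A = (0.0109310/0.0111800 − 1)×1000 = (0.977728 − 1)×1000 = -22.272 per mil
δ_B = (0.0111020/0.0111800 − 1)×1000 = (0.993023 − 1)×1000 = -6.977 per mil
f_A = (δ_mix − δ_B)/(δ_A − δ_B) = (-15.2 − (-6.977))/(-22.272 − (-6.977))
f_A = -8.223 / -15.295 = 0.5376

0.538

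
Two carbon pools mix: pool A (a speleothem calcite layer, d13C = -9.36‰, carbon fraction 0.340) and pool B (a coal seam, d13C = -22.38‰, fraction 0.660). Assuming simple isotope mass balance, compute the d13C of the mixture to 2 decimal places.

δ_mix = f_A·δ_A + f_B·δ_B
δ_mix = 0.340 × (-9.36) + 0.660 × (-22.38)
δ_mix = -3.182 + -14.771 = -17.953‰

-17.95‰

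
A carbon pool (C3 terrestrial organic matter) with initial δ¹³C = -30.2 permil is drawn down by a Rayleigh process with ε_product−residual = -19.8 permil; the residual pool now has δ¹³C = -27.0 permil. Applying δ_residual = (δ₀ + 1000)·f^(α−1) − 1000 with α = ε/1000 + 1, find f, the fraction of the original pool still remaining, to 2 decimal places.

α − 1 = ε/1000 = -0.0198
(δ_res + 1000)/(δ₀ + 1000) = (-27.0 + 1000)/(-30.2 + 1000) = 973.0/969.8 = 1.003300
f = 1.003300^(1/-0.0198) = exp(ln(1.003300)/-0.0198) = exp(0.00329/-0.0198)
f = exp(-0.1664) = 0.8467

0.85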